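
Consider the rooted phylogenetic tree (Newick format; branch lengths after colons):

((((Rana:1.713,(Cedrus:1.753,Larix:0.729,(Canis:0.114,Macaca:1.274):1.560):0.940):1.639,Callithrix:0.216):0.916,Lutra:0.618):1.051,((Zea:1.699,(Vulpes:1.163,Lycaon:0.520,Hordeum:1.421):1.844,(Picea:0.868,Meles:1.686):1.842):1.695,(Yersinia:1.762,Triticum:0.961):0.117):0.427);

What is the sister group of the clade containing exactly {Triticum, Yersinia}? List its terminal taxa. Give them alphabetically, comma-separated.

The clade containing exactly {Triticum, Yersinia} attaches to the tree at the node subtending ((Zea,(Vulpes,Lycaon,Hordeum),(Picea,Meles)),(Yersinia,Triticum)).
The other lineage descending from that same node — the sister group — is (Zea,(Vulpes,Lycaon,Hordeum),(Picea,Meles)); its 6 tips in alphabetical order are the answer.

Hordeum, Lycaon, Meles, Picea, Vulpes, Zea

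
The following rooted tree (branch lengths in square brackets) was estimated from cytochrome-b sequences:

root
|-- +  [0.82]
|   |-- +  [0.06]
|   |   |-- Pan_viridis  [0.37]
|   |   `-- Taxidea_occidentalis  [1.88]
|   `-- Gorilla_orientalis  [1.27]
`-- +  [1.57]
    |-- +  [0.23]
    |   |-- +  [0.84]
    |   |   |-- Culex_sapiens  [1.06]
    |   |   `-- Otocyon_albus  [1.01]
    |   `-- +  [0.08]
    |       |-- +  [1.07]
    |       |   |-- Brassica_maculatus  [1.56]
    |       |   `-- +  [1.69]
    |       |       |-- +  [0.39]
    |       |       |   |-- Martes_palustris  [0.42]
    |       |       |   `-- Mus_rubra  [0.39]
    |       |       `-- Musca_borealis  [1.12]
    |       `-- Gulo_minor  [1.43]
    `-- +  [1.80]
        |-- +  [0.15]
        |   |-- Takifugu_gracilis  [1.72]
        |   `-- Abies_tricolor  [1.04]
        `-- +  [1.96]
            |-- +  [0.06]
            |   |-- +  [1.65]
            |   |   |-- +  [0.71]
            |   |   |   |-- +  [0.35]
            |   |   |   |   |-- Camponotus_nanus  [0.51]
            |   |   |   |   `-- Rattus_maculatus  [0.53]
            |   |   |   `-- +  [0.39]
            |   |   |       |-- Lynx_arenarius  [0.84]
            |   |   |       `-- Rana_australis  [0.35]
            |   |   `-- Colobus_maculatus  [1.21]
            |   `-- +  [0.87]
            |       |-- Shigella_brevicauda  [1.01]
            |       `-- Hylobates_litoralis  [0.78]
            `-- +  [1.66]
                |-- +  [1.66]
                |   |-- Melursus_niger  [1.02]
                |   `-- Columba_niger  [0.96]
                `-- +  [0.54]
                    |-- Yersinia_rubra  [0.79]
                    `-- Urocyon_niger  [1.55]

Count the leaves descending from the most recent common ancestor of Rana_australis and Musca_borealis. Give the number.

20

The MRCA of Rana_australis and Musca_borealis is the node subtending (((Culex_sapiens,Otocyon_albus),((Brassica_maculatus,((Martes_palustris,Mus_rubra),Musca_borealis)),Gulo_minor)),((Takifugu_gracilis,Abies_tricolor),(((((Camponotus_nanus,Rattus_maculatus),(Lynx_arenarius,Rana_australis)),Colobus_maculatus),(Shigella_brevicauda,Hylobates_litoralis)),((Melursus_niger,Columba_niger),(Yersinia_rubra,Urocyon_niger))))).
That clade contains 20 terminal taxa: Abies_tricolor, Brassica_maculatus, Camponotus_nanus, Colobus_maculatus, Columba_niger, Culex_sapiens, Gulo_minor, Hylobates_litoralis, Lynx_arenarius, Martes_palustris, Melursus_niger, Mus_rubra, Musca_borealis, Otocyon_albus, Rana_australis, Rattus_maculatus, Shigella_brevicauda, Takifugu_gracilis, Urocyon_niger, Yersinia_rubra.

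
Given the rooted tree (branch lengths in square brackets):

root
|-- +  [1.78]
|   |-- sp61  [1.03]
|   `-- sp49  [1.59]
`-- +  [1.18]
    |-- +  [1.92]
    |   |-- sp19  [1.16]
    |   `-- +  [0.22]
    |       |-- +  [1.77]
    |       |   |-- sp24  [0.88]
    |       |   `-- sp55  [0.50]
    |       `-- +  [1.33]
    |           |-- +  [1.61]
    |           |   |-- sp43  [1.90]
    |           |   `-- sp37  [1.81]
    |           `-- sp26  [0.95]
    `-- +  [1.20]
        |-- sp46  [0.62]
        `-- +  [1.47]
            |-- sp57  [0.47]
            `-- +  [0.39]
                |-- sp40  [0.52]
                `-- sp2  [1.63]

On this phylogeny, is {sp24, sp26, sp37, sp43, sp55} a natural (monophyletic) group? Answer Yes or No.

The most recent common ancestor of these taxa subtends ((sp24,sp55),((sp43,sp37),sp26)).
That clade has exactly 5 tips — every listed taxon and nothing else — so the group is monophyletic.

Yes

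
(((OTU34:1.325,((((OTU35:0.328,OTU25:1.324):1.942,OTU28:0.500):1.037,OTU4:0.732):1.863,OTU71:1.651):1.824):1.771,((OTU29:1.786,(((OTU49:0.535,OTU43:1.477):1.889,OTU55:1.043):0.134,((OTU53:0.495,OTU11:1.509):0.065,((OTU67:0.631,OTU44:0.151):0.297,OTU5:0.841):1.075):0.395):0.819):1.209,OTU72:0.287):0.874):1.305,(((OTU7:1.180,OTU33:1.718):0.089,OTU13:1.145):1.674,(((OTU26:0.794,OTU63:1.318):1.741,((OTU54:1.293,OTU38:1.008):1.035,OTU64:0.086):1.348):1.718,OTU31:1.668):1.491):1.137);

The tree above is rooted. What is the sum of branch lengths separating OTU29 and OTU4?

The path runs OTU29 → … → MRCA → … → OTU4; the MRCA is the node subtending ((OTU34,((((OTU35,OTU25),OTU28),OTU4),OTU71)),((OTU29,(((OTU49,OTU43),OTU55),((OTU53,OTU11),((OTU67,OTU44),OTU5)))),OTU72)).
Branch lengths along that path: 1.786 + 1.209 + 0.874 + 1.771 + 1.824 + 1.863 + 0.732 = 10.059.

10.059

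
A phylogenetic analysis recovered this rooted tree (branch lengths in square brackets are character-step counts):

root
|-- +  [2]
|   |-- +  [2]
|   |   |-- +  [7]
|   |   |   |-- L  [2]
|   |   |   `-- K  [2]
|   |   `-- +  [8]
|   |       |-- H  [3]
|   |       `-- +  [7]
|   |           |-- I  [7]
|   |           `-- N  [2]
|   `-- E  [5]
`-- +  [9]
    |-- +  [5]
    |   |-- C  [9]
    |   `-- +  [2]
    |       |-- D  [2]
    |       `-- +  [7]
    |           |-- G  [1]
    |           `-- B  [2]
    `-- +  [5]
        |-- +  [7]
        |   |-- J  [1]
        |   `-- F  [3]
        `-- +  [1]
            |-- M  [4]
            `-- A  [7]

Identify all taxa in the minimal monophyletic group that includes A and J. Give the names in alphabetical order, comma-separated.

Tracing A: it sits inside (M,A).
Tracing J: it sits inside (J,F).
The smallest clade enclosing both is ((J,F),(M,A)); the answer is its 4 terminal taxa in alphabetical order.

A, F, J, M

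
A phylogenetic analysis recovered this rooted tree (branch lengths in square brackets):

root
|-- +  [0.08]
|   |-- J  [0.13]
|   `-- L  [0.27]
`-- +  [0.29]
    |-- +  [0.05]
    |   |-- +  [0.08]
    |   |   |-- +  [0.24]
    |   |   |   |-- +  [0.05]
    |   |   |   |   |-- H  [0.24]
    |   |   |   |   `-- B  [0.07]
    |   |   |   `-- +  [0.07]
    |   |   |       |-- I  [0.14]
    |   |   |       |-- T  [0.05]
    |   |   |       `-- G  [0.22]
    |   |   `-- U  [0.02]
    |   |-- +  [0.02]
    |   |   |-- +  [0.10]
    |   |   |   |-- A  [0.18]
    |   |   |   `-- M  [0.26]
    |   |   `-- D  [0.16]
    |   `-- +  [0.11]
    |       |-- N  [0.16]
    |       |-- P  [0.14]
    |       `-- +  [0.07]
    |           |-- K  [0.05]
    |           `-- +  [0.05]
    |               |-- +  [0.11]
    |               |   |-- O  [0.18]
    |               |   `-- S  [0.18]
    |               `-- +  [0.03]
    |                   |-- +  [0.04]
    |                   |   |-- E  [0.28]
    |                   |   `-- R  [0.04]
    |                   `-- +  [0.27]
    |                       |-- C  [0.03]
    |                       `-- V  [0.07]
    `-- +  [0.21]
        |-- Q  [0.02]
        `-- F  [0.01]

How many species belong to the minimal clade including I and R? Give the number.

18

The MRCA of I and R is the node subtending ((((H,B),(I,T,G)),U),((A,M),D),(N,P,(K,((O,S),((E,R),(C,V)))))).
That clade contains 18 terminal taxa: A, B, C, D, E, G, H, I, K, M, N, O, P, R, S, T, U, V.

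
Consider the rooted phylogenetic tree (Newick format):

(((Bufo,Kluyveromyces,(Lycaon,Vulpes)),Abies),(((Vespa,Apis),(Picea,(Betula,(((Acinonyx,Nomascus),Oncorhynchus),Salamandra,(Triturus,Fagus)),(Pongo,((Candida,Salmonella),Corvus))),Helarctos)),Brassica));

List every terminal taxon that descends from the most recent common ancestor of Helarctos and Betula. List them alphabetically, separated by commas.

Tracing Helarctos: it sits inside (Picea,(Betula,(((Acinonyx,Nomascus),Oncorhynchus),Salamandra,(Triturus,Fagus)),(Pongo,((Candida,Salmonella),Corvus))),Helarctos).
Tracing Betula: it sits inside (Betula,(((Acinonyx,Nomascus),Oncorhynchus),Salamandra,(Triturus,Fagus)),(Pongo,((Candida,Salmonella),Corvus))).
The smallest clade enclosing both is (Picea,(Betula,(((Acinonyx,Nomascus),Oncorhynchus),Salamandra,(Triturus,Fagus)),(Pongo,((Candida,Salmonella),Corvus))),Helarctos); the answer is its 13 terminal taxa in alphabetical order.

Acinonyx, Betula, Candida, Corvus, Fagus, Helarctos, Nomascus, Oncorhynchus, Picea, Pongo, Salamandra, Salmonella, Triturus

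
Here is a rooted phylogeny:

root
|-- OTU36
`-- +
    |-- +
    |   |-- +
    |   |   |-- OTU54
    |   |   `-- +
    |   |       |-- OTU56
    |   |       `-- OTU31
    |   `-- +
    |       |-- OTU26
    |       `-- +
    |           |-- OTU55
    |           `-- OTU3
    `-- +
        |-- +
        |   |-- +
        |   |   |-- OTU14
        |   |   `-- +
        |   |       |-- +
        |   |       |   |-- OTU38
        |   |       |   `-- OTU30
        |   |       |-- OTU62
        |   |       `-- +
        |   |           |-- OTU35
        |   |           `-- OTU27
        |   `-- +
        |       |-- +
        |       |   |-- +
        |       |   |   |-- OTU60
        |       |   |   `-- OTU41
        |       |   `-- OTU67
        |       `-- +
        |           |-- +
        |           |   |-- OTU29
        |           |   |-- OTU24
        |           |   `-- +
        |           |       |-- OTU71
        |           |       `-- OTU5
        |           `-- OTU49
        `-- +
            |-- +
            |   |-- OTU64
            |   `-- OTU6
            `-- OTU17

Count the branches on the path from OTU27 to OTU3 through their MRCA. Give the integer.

10

The MRCA of OTU27 and OTU3 is the node subtending (((OTU54,(OTU56,OTU31)),(OTU26,(OTU55,OTU3))),(((OTU14,((OTU38,OTU30),OTU62,(OTU35,OTU27))),(((OTU60,OTU41),OTU67),((OTU29,OTU24,(OTU71,OTU5)),OTU49))),((OTU64,OTU6),OTU17))).
From OTU27 up to that node: 6 branches. From OTU3 up to the same node: 4 branches. Total: 6 + 4 = 10.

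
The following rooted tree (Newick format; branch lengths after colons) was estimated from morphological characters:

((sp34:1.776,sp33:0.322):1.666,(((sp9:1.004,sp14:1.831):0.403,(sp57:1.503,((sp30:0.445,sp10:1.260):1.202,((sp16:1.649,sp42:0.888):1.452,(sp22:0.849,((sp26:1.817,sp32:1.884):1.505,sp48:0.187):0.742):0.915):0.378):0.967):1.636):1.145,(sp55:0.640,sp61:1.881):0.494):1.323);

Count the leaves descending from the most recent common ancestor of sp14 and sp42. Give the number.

The MRCA of sp14 and sp42 is the node subtending ((sp9,sp14),(sp57,((sp30,sp10),((sp16,sp42),(sp22,((sp26,sp32),sp48)))))).
That clade contains 11 terminal taxa: sp10, sp14, sp16, sp22, sp26, sp30, sp32, sp42, sp48, sp57, sp9.

11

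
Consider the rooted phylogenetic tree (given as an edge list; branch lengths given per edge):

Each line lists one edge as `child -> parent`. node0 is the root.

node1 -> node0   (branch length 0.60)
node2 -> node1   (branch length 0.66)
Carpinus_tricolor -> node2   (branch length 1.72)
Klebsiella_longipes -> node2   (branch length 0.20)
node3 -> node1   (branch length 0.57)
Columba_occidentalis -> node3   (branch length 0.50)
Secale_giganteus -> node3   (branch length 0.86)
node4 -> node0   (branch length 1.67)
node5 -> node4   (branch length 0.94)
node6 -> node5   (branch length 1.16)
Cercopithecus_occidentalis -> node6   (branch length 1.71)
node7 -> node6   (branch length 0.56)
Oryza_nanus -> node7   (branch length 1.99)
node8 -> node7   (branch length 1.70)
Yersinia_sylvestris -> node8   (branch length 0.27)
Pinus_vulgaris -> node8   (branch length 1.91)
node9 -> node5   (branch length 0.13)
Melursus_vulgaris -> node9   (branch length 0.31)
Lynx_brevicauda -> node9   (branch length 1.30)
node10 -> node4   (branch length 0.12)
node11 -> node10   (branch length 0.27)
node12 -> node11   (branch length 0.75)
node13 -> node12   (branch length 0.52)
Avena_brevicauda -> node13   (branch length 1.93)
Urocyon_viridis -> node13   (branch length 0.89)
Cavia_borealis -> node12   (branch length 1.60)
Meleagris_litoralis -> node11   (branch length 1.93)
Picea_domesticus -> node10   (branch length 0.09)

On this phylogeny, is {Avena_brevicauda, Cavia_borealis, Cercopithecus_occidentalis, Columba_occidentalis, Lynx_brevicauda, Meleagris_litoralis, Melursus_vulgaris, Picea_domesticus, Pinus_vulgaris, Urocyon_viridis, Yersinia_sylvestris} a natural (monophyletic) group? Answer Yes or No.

The MRCA of the listed taxa is the root, so the smallest clade containing them is the whole tree.
That clade also contains Carpinus_tricolor, Klebsiella_longipes, Oryza_nanus, Secale_giganteus, which are not in the proposed group, so the group is not monophyletic.

No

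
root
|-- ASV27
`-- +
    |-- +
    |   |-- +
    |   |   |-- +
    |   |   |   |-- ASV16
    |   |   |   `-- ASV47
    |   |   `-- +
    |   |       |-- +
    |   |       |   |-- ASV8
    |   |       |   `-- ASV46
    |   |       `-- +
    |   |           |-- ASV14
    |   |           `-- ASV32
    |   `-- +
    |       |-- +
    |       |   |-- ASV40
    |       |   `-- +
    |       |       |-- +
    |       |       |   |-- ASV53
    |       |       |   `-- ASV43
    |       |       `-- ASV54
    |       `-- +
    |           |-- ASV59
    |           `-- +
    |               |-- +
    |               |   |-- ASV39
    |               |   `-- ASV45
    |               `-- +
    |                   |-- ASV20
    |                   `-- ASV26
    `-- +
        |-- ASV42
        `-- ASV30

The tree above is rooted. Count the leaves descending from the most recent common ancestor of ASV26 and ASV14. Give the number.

The MRCA of ASV26 and ASV14 is the node subtending (((ASV16,ASV47),((ASV8,ASV46),(ASV14,ASV32))),((ASV40,((ASV53,ASV43),ASV54)),(ASV59,((ASV39,ASV45),(ASV20,ASV26))))).
That clade contains 15 terminal taxa: ASV14, ASV16, ASV20, ASV26, ASV32, ASV39, ASV40, ASV43, ASV45, ASV46, ASV47, ASV53, ASV54, ASV59, ASV8.

15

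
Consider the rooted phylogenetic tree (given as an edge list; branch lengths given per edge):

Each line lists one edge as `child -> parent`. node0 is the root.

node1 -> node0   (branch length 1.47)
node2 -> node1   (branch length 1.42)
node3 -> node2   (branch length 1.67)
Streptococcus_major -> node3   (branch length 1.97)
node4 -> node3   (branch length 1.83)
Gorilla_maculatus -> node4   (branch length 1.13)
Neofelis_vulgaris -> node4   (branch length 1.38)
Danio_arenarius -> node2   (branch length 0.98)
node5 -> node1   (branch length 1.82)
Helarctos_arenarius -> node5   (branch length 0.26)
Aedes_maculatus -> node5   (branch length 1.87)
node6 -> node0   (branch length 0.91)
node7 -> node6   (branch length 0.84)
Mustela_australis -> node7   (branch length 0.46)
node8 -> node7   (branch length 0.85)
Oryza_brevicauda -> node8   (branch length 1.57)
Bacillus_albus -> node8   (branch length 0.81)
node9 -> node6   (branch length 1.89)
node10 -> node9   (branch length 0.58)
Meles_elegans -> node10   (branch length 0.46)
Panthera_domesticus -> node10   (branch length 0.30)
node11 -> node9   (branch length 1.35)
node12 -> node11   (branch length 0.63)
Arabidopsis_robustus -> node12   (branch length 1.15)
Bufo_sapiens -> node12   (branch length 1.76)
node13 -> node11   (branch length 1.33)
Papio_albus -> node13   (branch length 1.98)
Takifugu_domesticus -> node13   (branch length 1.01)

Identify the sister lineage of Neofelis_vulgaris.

Neofelis_vulgaris attaches to the tree at the node subtending (Gorilla_maculatus,Neofelis_vulgaris).
The other lineage descending from that same node — the sister group — is the single tip Gorilla_maculatus.

Gorilla_maculatus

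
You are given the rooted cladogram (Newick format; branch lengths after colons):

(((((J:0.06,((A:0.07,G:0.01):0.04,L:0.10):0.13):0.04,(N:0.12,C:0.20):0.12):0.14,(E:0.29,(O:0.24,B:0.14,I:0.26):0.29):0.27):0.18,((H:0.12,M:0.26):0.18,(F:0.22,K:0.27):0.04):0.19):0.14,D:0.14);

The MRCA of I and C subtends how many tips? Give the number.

10

The MRCA of I and C is the node subtending (((J,((A,G),L)),(N,C)),(E,(O,B,I))).
That clade contains 10 terminal taxa: A, B, C, E, G, I, J, L, N, O.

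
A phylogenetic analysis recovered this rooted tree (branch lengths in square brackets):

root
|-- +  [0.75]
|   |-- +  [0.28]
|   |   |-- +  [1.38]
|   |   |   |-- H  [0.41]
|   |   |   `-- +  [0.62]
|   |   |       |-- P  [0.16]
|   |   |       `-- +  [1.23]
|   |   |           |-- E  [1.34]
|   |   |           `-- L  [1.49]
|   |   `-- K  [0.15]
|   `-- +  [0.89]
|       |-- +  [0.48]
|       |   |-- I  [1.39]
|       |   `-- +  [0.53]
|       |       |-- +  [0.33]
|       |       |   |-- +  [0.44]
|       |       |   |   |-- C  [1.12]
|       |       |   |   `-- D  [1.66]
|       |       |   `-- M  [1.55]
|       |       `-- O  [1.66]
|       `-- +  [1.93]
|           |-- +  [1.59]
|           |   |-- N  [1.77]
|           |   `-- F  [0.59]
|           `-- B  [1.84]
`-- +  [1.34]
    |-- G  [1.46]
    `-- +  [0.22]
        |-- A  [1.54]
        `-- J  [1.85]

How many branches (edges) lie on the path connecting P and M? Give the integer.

The MRCA of P and M is the node subtending (((H,(P,(E,L))),K),((I,(((C,D),M),O)),((N,F),B))).
From P up to that node: 4 branches. From M up to the same node: 5 branches. Total: 4 + 5 = 9.

9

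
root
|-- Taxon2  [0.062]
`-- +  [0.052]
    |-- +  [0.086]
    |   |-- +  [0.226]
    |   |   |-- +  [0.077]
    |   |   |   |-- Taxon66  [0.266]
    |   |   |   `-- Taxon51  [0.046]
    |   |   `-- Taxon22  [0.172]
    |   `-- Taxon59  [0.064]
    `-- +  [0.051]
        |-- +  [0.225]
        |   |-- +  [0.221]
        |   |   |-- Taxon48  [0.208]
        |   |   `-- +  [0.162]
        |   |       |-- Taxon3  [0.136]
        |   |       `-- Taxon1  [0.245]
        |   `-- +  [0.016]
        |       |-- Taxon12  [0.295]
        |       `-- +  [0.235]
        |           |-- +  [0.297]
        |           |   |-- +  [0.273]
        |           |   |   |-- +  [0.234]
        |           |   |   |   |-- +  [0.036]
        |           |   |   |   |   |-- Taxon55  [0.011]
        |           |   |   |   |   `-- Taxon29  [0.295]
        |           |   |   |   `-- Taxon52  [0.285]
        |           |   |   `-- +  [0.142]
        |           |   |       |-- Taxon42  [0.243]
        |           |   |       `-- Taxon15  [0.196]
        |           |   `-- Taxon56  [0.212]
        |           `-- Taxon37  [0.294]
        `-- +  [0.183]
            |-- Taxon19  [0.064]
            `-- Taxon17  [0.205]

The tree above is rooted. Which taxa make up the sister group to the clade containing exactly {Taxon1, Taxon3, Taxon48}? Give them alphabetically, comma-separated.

The clade containing exactly {Taxon1, Taxon3, Taxon48} attaches to the tree at the node subtending ((Taxon48,(Taxon3,Taxon1)),(Taxon12,(((((Taxon55,Taxon29),Taxon52),(Taxon42,Taxon15)),Taxon56),Taxon37))).
The other lineage descending from that same node — the sister group — is (Taxon12,(((((Taxon55,Taxon29),Taxon52),(Taxon42,Taxon15)),Taxon56),Taxon37)); its 8 tips in alphabetical order are the answer.

Taxon12, Taxon15, Taxon29, Taxon37, Taxon42, Taxon52, Taxon55, Taxon56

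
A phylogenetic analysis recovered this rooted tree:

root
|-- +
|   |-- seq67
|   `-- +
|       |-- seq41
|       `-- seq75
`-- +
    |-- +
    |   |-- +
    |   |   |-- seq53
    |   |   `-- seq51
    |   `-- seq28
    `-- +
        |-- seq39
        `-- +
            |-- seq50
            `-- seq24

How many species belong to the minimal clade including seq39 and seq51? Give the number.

The MRCA of seq39 and seq51 is the node subtending (((seq53,seq51),seq28),(seq39,(seq50,seq24))).
That clade contains 6 terminal taxa: seq24, seq28, seq39, seq50, seq51, seq53.

6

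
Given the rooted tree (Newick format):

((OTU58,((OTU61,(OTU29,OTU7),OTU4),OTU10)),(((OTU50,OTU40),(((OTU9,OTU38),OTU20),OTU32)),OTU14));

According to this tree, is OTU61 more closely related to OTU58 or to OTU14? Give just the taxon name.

OTU58

The MRCA of OTU61 and OTU58 subtends (OTU58,((OTU61,(OTU29,OTU7),OTU4),OTU10)) (6 taxa).
The MRCA of OTU61 and OTU14 is the root, subtending the entire tree (13 taxa).
The first is nested inside the second, so OTU61 shares a more recent common ancestor with OTU58.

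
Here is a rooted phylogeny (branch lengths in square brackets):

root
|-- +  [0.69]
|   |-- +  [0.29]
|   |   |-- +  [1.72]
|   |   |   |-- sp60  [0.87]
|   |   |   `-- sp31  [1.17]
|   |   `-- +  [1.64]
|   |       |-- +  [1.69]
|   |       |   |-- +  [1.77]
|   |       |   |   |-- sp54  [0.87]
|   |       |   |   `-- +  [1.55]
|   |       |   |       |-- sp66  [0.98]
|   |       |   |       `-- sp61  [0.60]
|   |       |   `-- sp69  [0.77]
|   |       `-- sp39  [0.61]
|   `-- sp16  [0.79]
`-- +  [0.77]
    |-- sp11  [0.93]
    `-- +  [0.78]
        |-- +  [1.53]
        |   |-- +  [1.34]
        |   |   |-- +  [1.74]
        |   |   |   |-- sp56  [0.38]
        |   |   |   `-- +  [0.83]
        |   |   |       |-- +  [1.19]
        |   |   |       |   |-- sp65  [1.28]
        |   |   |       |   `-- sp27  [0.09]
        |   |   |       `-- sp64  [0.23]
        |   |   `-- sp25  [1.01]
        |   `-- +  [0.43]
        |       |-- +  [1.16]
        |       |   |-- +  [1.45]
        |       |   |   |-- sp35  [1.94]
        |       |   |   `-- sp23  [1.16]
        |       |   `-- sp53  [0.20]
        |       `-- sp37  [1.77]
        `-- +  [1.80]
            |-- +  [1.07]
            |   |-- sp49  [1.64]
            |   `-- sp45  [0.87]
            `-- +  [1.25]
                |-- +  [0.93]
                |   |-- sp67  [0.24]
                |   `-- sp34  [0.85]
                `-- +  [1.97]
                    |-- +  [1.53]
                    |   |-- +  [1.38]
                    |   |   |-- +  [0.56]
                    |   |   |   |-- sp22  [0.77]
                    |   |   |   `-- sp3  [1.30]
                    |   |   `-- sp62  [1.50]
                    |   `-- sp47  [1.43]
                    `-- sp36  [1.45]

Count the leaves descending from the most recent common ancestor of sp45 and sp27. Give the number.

18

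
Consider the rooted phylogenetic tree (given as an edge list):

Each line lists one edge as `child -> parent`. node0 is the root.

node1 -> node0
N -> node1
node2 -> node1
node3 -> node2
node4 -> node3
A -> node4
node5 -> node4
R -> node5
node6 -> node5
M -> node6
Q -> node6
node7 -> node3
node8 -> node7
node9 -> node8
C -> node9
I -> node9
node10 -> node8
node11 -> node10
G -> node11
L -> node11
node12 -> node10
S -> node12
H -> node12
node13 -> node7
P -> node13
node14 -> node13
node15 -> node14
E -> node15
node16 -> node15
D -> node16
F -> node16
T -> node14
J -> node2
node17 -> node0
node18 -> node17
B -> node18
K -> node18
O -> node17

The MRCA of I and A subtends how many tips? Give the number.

15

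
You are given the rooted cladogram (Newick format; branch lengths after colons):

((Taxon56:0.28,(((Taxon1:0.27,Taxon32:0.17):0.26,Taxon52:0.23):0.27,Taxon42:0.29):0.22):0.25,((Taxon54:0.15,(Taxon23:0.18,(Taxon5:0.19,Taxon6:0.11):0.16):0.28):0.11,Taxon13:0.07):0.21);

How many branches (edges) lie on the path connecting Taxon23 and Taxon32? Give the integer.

9

The MRCA of Taxon23 and Taxon32 is the root of the tree.
From Taxon23 up to that node: 4 branches. From Taxon32 up to the same node: 5 branches. Total: 4 + 5 = 9.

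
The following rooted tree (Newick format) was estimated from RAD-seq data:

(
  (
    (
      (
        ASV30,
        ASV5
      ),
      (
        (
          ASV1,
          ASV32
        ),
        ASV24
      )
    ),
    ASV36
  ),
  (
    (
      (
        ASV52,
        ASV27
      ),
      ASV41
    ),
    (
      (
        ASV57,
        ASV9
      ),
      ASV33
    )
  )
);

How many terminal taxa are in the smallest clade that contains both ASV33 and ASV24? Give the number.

12

The MRCA of ASV33 and ASV24 is the root, so the clade is the entire tree.
That clade contains 12 terminal taxa: ASV1, ASV24, ASV27, ASV30, ASV32, ASV33, ASV36, ASV41, ASV5, ASV52, ASV57, ASV9.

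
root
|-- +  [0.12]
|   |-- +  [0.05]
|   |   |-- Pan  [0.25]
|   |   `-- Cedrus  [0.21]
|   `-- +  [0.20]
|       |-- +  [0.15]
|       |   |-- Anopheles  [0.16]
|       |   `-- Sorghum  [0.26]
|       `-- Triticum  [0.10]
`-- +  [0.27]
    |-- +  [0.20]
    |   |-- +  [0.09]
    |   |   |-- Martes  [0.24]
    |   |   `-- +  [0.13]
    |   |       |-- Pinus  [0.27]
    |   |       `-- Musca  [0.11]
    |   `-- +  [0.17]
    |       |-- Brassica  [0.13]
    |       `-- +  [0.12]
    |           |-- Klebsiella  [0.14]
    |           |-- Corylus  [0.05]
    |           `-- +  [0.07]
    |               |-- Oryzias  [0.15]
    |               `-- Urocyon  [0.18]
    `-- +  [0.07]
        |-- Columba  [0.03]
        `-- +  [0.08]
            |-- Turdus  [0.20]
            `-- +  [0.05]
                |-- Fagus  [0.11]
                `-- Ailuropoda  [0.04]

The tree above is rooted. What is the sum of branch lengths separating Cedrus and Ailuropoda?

0.89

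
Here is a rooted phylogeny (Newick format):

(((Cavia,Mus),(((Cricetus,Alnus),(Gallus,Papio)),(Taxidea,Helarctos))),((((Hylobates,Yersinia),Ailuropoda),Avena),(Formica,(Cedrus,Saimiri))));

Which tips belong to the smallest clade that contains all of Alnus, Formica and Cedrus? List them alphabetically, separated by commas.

Ailuropoda, Alnus, Avena, Cavia, Cedrus, Cricetus, Formica, Gallus, Helarctos, Hylobates, Mus, Papio, Saimiri, Taxidea, Yersinia

Tracing Alnus: it sits inside (Cricetus,Alnus).
Tracing Formica: it sits inside (Formica,(Cedrus,Saimiri)).
Tracing Cedrus: it sits inside (Cedrus,Saimiri).
The smallest clade enclosing all 3 is the whole tree (their MRCA is the root), so the answer is all 15 tips in alphabetical order.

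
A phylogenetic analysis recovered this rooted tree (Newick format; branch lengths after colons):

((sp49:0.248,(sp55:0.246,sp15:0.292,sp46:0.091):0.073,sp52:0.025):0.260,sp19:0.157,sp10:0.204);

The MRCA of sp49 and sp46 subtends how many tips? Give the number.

The MRCA of sp49 and sp46 is the node subtending (sp49,(sp55,sp15,sp46),sp52).
That clade contains 5 terminal taxa: sp15, sp46, sp49, sp52, sp55.

5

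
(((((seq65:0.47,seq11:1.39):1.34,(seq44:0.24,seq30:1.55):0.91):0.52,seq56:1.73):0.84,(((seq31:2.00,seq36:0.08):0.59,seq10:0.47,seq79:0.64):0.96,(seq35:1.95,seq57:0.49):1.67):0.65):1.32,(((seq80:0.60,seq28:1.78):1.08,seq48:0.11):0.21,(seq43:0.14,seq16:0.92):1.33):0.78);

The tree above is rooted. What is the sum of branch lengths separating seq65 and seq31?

The path runs seq65 → … → MRCA → … → seq31; the MRCA is the node subtending ((((seq65,seq11),(seq44,seq30)),seq56),(((seq31,seq36),seq10,seq79),(seq35,seq57))).
Branch lengths along that path: 0.47 + 1.34 + 0.52 + 0.84 + 0.65 + 0.96 + 0.59 + 2.00 = 7.37.

7.37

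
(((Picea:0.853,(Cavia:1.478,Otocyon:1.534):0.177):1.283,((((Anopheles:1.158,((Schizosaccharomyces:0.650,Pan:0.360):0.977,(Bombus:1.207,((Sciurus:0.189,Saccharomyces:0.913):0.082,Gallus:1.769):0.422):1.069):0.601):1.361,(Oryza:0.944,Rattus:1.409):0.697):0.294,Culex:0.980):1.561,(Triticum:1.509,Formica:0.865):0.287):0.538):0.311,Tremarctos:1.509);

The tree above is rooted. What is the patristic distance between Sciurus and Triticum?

7.375

The path runs Sciurus → … → MRCA → … → Triticum; the MRCA is the node subtending ((((Anopheles,((Schizosaccharomyces,Pan),(Bombus,((Sciurus,Saccharomyces),Gallus)))),(Oryza,Rattus)),Culex),(Triticum,Formica)).
Branch lengths along that path: 0.189 + 0.082 + 0.422 + 1.069 + 0.601 + 1.361 + 0.294 + 1.561 + 0.287 + 1.509 = 7.375.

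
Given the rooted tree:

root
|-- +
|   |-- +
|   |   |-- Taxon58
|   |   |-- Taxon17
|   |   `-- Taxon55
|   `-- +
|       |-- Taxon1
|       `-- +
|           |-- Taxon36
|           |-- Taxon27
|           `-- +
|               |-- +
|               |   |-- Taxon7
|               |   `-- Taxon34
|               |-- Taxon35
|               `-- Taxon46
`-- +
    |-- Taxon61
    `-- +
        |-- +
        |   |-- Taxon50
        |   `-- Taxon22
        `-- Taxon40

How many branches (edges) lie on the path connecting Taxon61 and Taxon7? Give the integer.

8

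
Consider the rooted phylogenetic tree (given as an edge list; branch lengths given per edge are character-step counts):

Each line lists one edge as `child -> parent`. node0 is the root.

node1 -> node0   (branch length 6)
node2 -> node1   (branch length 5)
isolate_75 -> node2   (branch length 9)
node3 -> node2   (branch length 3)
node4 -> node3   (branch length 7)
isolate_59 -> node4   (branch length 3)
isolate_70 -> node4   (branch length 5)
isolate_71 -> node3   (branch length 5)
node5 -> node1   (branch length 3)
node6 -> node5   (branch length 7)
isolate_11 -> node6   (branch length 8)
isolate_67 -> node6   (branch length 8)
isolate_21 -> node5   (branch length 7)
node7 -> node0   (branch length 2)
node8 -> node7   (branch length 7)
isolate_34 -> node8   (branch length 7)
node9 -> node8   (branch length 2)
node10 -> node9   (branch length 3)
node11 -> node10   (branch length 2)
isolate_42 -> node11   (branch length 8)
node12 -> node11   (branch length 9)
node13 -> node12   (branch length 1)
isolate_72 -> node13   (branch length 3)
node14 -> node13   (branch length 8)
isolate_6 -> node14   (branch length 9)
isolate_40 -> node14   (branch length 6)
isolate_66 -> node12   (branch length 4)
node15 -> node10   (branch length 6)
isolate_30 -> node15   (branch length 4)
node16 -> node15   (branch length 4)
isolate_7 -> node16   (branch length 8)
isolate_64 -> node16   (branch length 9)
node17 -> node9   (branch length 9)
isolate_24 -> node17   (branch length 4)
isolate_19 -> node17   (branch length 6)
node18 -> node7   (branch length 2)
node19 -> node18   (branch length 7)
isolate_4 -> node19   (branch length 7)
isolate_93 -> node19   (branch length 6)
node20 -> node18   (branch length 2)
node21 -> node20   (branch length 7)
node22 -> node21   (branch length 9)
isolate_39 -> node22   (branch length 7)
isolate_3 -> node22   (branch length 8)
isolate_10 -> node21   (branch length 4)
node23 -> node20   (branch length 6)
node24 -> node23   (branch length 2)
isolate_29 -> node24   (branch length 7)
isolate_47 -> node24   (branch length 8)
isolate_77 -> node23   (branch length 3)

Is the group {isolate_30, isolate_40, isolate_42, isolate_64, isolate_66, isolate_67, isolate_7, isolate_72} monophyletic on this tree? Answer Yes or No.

No

The MRCA of the listed taxa is the root, so the smallest clade containing them is the whole tree.
That clade also contains isolate_10, isolate_11, isolate_19, isolate_21, isolate_24, isolate_29, isolate_3, isolate_34, isolate_39, isolate_4, isolate_47, isolate_59, isolate_6, isolate_70, isolate_71, isolate_75, isolate_77, isolate_93, which are not in the proposed group, so the group is not monophyletic.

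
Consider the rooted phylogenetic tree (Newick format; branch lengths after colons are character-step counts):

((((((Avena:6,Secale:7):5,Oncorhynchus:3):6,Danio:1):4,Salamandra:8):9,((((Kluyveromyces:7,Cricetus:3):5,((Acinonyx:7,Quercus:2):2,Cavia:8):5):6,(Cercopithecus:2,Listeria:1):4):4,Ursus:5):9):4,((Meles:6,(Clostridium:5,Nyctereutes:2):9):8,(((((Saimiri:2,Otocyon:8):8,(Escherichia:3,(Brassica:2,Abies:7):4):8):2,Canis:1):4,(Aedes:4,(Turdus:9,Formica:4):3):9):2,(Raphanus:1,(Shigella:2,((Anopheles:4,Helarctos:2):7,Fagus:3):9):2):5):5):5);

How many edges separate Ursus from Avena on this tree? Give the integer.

7

The MRCA of Ursus and Avena is the node subtending (((((Avena,Secale),Oncorhynchus),Danio),Salamandra),((((Kluyveromyces,Cricetus),((Acinonyx,Quercus),Cavia)),(Cercopithecus,Listeria)),Ursus)).
From Ursus up to that node: 2 branches. From Avena up to the same node: 5 branches. Total: 2 + 5 = 7.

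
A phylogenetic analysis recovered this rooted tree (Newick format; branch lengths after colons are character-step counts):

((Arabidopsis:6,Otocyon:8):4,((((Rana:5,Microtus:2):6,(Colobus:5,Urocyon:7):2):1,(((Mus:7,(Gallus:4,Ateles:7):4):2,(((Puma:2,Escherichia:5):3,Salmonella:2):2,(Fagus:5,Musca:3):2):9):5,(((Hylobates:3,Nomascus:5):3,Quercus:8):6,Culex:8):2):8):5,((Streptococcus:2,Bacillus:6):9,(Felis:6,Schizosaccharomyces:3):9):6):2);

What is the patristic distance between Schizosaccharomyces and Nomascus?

47

The path runs Schizosaccharomyces → … → MRCA → … → Nomascus; the MRCA is the node subtending ((((Rana,Microtus),(Colobus,Urocyon)),(((Mus,(Gallus,Ateles)),(((Puma,Escherichia),Salmonella),(Fagus,Musca))),(((Hylobates,Nomascus),Quercus),Culex))),((Streptococcus,Bacillus),(Felis,Schizosaccharomyces))).
Branch lengths along that path: 3 + 9 + 6 + 5 + 8 + 2 + 6 + 3 + 5 = 47.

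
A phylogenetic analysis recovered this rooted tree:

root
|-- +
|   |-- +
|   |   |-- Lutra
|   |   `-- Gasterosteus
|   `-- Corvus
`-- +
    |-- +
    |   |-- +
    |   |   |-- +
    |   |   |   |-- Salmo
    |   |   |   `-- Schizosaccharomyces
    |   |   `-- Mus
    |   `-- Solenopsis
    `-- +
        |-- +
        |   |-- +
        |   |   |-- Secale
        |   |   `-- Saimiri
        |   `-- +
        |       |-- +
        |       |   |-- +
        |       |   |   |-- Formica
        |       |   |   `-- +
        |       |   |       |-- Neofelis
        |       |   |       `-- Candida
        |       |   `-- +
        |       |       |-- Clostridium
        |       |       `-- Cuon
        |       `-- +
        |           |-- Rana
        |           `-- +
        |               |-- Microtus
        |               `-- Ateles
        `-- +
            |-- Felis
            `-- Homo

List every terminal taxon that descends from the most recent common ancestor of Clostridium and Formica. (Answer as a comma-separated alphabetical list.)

Tracing Clostridium: it sits inside (Clostridium,Cuon).
Tracing Formica: it sits inside (Formica,(Neofelis,Candida)).
The smallest clade enclosing both is ((Formica,(Neofelis,Candida)),(Clostridium,Cuon)); the answer is its 5 terminal taxa in alphabetical order.

Candida, Clostridium, Cuon, Formica, Neofelis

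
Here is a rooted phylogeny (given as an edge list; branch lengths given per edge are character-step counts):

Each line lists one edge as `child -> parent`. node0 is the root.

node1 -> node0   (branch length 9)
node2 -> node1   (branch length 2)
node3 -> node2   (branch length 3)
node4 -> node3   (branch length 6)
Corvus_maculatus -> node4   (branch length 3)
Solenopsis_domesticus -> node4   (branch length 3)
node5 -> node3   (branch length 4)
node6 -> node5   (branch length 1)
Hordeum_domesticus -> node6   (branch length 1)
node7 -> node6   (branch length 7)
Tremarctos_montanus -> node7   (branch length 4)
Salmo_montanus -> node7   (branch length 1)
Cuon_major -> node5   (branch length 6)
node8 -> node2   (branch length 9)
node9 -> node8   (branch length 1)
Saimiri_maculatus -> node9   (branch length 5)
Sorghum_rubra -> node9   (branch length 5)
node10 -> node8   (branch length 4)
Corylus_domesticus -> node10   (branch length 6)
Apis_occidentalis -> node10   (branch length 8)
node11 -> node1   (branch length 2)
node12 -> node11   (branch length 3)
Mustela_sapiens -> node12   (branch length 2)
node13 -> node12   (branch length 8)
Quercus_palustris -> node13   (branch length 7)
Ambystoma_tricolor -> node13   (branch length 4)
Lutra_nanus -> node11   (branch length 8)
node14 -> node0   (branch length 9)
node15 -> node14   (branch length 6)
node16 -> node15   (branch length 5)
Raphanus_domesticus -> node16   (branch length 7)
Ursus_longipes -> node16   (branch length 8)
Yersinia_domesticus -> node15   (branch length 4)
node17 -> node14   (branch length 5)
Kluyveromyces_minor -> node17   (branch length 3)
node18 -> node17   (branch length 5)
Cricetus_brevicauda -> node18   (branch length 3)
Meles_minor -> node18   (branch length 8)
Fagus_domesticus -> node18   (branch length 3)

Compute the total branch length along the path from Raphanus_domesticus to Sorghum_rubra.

53

The path runs Raphanus_domesticus → … → MRCA → … → Sorghum_rubra; the MRCA is the root of the tree.
Branch lengths along that path: 7 + 5 + 6 + 9 + 9 + 2 + 9 + 1 + 5 = 53.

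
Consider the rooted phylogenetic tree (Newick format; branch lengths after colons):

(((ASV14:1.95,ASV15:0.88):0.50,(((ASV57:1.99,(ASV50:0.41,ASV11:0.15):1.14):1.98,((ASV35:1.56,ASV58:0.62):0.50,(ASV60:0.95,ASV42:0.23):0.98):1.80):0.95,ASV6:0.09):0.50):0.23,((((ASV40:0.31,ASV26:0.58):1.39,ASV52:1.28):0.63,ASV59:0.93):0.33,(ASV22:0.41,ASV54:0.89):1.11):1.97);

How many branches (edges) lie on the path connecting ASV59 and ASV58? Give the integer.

9

The MRCA of ASV59 and ASV58 is the root of the tree.
From ASV59 up to that node: 3 branches. From ASV58 up to the same node: 6 branches. Total: 3 + 6 = 9.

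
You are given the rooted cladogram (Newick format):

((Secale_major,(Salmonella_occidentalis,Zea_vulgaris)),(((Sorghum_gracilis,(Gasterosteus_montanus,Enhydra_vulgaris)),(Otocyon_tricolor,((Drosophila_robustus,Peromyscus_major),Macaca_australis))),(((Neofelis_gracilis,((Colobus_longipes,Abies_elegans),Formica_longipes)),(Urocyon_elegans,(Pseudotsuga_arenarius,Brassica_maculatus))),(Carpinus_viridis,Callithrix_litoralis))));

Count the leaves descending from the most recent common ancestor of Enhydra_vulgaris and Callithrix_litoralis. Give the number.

The MRCA of Enhydra_vulgaris and Callithrix_litoralis is the node subtending (((Sorghum_gracilis,(Gasterosteus_montanus,Enhydra_vulgaris)),(Otocyon_tricolor,((Drosophila_robustus,Peromyscus_major),Macaca_australis))),(((Neofelis_gracilis,((Colobus_longipes,Abies_elegans),Formica_longipes)),(Urocyon_elegans,(Pseudotsuga_arenarius,Brassica_maculatus))),(Carpinus_viridis,Callithrix_litoralis))).
That clade contains 16 terminal taxa: Abies_elegans, Brassica_maculatus, Callithrix_litoralis, Carpinus_viridis, Colobus_longipes, Drosophila_robustus, Enhydra_vulgaris, Formica_longipes, Gasterosteus_montanus, Macaca_australis, Neofelis_gracilis, Otocyon_tricolor, Peromyscus_major, Pseudotsuga_arenarius, Sorghum_gracilis, Urocyon_elegans.

16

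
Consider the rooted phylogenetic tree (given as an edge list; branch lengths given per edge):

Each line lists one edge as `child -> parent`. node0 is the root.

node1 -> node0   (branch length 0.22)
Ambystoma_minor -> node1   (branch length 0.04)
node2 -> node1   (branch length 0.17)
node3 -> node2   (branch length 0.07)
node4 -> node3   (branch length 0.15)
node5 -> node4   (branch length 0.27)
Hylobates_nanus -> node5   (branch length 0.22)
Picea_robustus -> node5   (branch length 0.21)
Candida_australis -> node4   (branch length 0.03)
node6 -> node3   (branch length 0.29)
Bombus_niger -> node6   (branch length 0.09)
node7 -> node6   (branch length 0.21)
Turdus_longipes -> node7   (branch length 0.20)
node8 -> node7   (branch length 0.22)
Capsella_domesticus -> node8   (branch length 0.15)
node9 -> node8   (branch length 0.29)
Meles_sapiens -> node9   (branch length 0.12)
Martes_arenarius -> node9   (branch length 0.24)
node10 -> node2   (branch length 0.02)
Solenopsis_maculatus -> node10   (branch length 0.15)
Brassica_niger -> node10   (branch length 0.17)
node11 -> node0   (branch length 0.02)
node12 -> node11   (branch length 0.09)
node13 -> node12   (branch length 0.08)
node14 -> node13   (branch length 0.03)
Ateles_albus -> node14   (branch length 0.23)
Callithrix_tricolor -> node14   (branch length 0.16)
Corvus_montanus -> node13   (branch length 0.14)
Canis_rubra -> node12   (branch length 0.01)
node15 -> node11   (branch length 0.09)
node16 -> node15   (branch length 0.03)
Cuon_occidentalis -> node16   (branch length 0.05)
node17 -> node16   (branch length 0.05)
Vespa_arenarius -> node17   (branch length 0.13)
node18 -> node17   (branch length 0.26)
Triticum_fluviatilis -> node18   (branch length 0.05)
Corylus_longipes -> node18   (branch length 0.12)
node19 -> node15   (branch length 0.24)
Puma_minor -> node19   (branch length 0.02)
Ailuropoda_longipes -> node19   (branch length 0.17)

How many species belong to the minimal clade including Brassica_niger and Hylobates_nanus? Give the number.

The MRCA of Brassica_niger and Hylobates_nanus is the node subtending ((((Hylobates_nanus,Picea_robustus),Candida_australis),(Bombus_niger,(Turdus_longipes,(Capsella_domesticus,(Meles_sapiens,Martes_arenarius))))),(Solenopsis_maculatus,Brassica_niger)).
That clade contains 10 terminal taxa: Bombus_niger, Brassica_niger, Candida_australis, Capsella_domesticus, Hylobates_nanus, Martes_arenarius, Meles_sapiens, Picea_robustus, Solenopsis_maculatus, Turdus_longipes.

10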